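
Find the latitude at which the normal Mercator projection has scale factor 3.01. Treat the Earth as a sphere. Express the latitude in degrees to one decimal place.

Mercator scale is k = sec φ = 1/cos φ.
1/cos φ = 3.01  ⇒  cos φ = 0.3322  ⇒  φ = arccos(0.3322) ≈ 70.6°.

70.6°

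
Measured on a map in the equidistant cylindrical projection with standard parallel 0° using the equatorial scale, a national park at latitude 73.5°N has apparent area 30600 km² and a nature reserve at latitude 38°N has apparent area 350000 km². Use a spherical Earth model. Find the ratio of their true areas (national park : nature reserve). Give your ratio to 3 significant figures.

Plate carrée has h = 1 and k = sec φ, giving areal scale sec φ; true area = (apparent area) · cos φ.
True area of national park: 30600 × cos(73.5°) = 30600 × 0.2840 = 8691 km².
True area of nature reserve: 350000 × cos(38°) = 350000 × 0.7880 = 275800 km².
Ratio = 8691 / 275800 ≈ 0.0315.

0.0315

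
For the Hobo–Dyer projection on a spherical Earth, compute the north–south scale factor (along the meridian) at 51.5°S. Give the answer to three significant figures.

0.785

Hobo–Dyer is a cylindrical equal-area projection with standard parallels at ±37.5°. A cylindrical equal-area projection with standard parallel φ₀ has meridian scale h = cos φ / cos φ₀ and parallel scale k = cos φ₀ / cos φ (so areas are preserved, h·k = 1).
h = cos 51.5° / cos 37.5° = 0.6225/0.7934 = 0.7847.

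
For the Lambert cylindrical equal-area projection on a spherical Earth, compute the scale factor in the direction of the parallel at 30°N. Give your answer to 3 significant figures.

The Lambert cylindrical equal-area projection is the cylindrical equal-area projection with its standard parallel at the equator (φ₀ = 0). A cylindrical equal-area projection with standard parallel φ₀ has meridian scale h = cos φ / cos φ₀ and parallel scale k = cos φ₀ / cos φ (so areas are preserved, h·k = 1).
k = cos 0° / cos 30° = 1.000/0.8660 = 1.155.

1.15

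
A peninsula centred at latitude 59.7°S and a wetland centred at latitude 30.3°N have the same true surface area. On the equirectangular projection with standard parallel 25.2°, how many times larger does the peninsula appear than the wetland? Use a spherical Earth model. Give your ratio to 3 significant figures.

1.71

With standard parallel φ₀ = 25.2°, the equirectangular projection gives x = Rλ cos φ₀, y = Rφ, so h = 1 and k = cos 25.2° / cos φ.
Areal scale at 59.7°: h·k = 1.000 × 1.793 = 1.793.
Areal scale at 30.3°: h·k = 1.000 × 1.048 = 1.048.
Ratio = 1.793/1.048 ≈ 1.71.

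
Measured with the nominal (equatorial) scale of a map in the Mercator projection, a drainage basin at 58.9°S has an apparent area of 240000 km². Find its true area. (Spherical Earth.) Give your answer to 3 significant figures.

64000 km²

Mercator is conformal, so the point scale is isotropic: h = k = sec φ = 1/cos φ.
Areal scale = k² = sec²φ = 1/cos²(58.9°) = 1/0.5165² = 3.748.
True area = apparent / (areal scale) = 240000 / 3.748 ≈ 64000 km².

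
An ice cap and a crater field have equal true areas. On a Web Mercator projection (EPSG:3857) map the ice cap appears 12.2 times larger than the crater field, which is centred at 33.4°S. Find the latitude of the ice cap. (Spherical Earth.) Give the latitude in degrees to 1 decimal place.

76.2°

On Mercator, (apparent₁)/(apparent₂) = sec²φ₁ / sec²φ₂ when true areas are equal.
cos²φ₂ / cos²φ₁ = 12.2  ⇒  cos φ₁ = cos 33.4° / √12.2 = 0.8348/3.493 = 0.2390.
φ₁ = arccos(0.2390) ≈ 76.2°.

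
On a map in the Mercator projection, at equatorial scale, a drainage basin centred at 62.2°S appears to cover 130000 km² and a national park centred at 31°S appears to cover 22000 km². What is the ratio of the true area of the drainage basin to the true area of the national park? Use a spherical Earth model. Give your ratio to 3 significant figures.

Since Mercator area scale is 1/cos²φ, the true area equals the apparent area multiplied by cos²φ.
True area of drainage basin: 130000 × cos²(62.2°) = 130000 × 0.2175 = 28280 km².
True area of national park: 22000 × cos²(31°) = 22000 × 0.7347 = 16160 km².
Ratio = 28280 / 16160 ≈ 1.75.

1.75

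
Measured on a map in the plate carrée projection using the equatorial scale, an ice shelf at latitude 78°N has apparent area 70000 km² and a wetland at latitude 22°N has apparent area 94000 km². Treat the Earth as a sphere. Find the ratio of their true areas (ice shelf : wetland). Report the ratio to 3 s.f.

0.167

On the plate carrée, areal scale = h·k = 1 × sec φ, so true area = apparent × cos φ.
True area of ice shelf: 70000 × cos(78°) = 70000 × 0.2079 = 14550 km².
True area of wetland: 94000 × cos(22°) = 94000 × 0.9272 = 87160 km².
Ratio = 14550 / 87160 ≈ 0.167.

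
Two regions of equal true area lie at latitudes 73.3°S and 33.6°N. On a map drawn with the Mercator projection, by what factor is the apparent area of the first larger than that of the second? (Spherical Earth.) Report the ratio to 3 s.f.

On Mercator, area is exaggerated by sec²φ = 1/cos²φ.
At 73.3°: sec²(73.3°) = 1/0.2874² = 12.11.
At 33.6°: sec²(33.6°) = 1/0.8329² = 1.441.
Ratio = 12.11/1.441 = cos²(33.6°)/cos²(73.3°) ≈ 8.40.

8.40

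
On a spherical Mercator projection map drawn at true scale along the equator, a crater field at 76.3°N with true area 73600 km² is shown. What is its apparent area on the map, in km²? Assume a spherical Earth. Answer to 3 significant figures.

1310000 km²

The Mercator projection is conformal; its linear scale factor is the same in every direction and equals sec φ = 1/cos φ.
Areal scale = k² = sec²φ = 1/cos²(76.3°) = 1/0.2368² = 17.83.
Apparent area = 73600 × 17.83 ≈ 1310000 km².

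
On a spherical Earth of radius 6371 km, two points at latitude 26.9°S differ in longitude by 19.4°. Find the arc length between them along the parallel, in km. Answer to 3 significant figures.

Arc length along a parallel = R cos φ · Δλ (with Δλ in radians).
= 6371 × cos 26.9° × (19.4° × π/180) = 6371 × 0.8918 × 0.3386 ≈ 1920 km.

1920 km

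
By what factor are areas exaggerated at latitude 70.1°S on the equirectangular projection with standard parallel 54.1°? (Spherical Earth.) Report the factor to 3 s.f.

1.72

With standard parallel φ₀ = 54.1°, the equirectangular projection gives x = Rλ cos φ₀, y = Rφ, so h = 1 and k = cos 54.1° / cos φ.
Areal scale = h·k = 1 × cos φ₀ / cos φ; at 70.1°, h = 1.000, k = 1.723, so h·k = 1.723.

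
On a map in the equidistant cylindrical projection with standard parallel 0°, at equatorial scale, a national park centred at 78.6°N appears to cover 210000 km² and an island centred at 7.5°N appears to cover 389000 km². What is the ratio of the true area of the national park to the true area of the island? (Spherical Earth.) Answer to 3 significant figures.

On the plate carrée, areal scale = h·k = 1 × sec φ, so true area = apparent × cos φ.
True area of national park: 210000 × cos(78.6°) = 210000 × 0.1977 = 41510 km².
True area of island: 389000 × cos(7.5°) = 389000 × 0.9914 = 385700 km².
Ratio = 41510 / 385700 ≈ 0.108.

0.108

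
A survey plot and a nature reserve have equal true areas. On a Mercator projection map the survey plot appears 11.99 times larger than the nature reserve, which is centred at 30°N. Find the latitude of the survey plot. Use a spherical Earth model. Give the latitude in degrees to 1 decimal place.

75.5°

On Mercator, (apparent₁)/(apparent₂) = sec²φ₁ / sec²φ₂ when true areas are equal.
cos²φ₂ / cos²φ₁ = 11.99  ⇒  cos φ₁ = cos 30° / √11.99 = 0.8660/3.463 = 0.2501.
φ₁ = arccos(0.2501) ≈ 75.5°.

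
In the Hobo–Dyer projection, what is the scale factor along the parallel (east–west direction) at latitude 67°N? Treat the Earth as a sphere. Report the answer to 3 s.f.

2.03

Hobo–Dyer is a cylindrical equal-area projection with standard parallels at ±37.5°. For cylindrical equal-area with standard parallel φ₀, h = cos φ / cos φ₀ and k = cos φ₀ / cos φ, so h·k = 1.
k = cos 37.5° / cos 67° = 0.7934/0.3907 = 2.030.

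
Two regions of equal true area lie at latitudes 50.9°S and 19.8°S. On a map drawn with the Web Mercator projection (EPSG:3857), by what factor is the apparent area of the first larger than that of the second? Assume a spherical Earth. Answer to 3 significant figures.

Mercator is conformal with k = sec φ, so areal scale = k² = sec²φ.
At 50.9°: sec²(50.9°) = 1/0.6307² = 2.514.
At 19.8°: sec²(19.8°) = 1/0.9409² = 1.130.
Ratio = 2.514/1.130 = cos²(19.8°)/cos²(50.9°) ≈ 2.23.

2.23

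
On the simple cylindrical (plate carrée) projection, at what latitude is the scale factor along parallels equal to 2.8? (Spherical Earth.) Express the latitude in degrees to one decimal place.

Plate carrée: h = 1, k = sec φ along parallels.
sec φ = 2.8  ⇒  cos φ = 0.3571  ⇒  φ ≈ 69.1°.

69.1°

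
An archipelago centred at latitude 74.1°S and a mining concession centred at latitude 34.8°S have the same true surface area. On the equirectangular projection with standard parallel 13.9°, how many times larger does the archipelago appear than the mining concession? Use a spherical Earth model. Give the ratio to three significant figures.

The equidistant cylindrical projection with φ₀ = 13.9° has h = 1 (meridians true) and k = cos φ₀ / cos φ along parallels.
Areal scale at 74.1°: h·k = 1.000 × 3.543 = 3.543.
Areal scale at 34.8°: h·k = 1.000 × 1.182 = 1.182.
Ratio = 3.543/1.182 ≈ 3.00.

3.00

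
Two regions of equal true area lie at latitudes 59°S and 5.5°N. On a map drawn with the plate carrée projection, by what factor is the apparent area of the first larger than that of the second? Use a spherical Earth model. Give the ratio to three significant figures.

In the plate carrée (x = Rλ, y = Rφ), meridians are true-scale (h = 1) and parallels are stretched by k = sec φ.
Areal scale at 59°: h·k = 1.000 × 1.942 = 1.942.
Areal scale at 5.5°: h·k = 1.000 × 1.005 = 1.005.
Ratio = 1.942/1.005 ≈ 1.93.

1.93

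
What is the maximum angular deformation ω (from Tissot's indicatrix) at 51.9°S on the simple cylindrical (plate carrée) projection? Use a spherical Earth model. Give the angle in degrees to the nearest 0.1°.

For the equirectangular projection with φ₀ = 0 (plate carrée), h = 1 along meridians and k = sec φ along parallels.
At 51.9°: h = 1.000, k = 1.621; principal scales a = 1.621, b = 1.000.
sin(ω/2) = (a − b)/(a + b) = 0.6207/2.621 = 0.2368, so ω = 2 arcsin(0.2368) ≈ 27.4°.

27.4°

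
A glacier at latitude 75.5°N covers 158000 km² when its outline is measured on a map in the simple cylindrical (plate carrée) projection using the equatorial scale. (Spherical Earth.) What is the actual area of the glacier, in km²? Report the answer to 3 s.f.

39600 km²

Plate carrée maps x = Rλ, y = Rφ. The meridian scale is h = 1 and the parallel scale is k = 1/cos φ = sec φ.
Areal scale = h·k = 1 × sec φ; at 75.5°, h = 1.000, k = 3.994, so h·k = 3.994.
True area = apparent / (areal scale) = 158000 / 3.994 ≈ 39600 km².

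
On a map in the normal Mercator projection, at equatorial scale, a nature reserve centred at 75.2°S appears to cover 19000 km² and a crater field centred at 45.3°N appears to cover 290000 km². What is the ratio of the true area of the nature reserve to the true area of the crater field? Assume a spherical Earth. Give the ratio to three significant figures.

0.00864

Mercator's areal exaggeration is sec²φ; hence true area = (apparent area) · cos²φ.
True area of nature reserve: 19000 × cos²(75.2°) = 19000 × 0.06525 = 1240 km².
True area of crater field: 290000 × cos²(45.3°) = 290000 × 0.4948 = 143500 km².
Ratio = 1240 / 143500 ≈ 0.00864.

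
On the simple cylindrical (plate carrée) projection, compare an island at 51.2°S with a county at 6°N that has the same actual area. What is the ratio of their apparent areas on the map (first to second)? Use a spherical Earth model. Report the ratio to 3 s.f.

1.59

Plate carrée maps x = Rλ, y = Rφ. The meridian scale is h = 1 and the parallel scale is k = 1/cos φ = sec φ.
Areal scale at 51.2°: h·k = 1.000 × 1.596 = 1.596.
Areal scale at 6°: h·k = 1.000 × 1.006 = 1.006.
Ratio = 1.596/1.006 ≈ 1.59.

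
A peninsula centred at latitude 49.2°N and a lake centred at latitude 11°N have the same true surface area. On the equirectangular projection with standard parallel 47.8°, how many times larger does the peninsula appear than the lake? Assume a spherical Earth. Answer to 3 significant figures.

With standard parallel φ₀ = 47.8°, the equirectangular projection gives x = Rλ cos φ₀, y = Rφ, so h = 1 and k = cos 47.8° / cos φ.
Areal scale at 49.2°: h·k = 1.000 × 1.028 = 1.028.
Areal scale at 11°: h·k = 1.000 × 0.6843 = 0.6843.
Ratio = 1.028/0.6843 ≈ 1.50.

1.50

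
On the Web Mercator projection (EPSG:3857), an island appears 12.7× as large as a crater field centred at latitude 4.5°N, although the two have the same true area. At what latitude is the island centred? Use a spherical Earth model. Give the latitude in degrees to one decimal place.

For equal true areas on Mercator, apparent areas scale as sec²φ, so the ratio is cos²φ₂ / cos²φ₁.
cos²φ₂ / cos²φ₁ = 12.7  ⇒  cos φ₁ = cos 4.5° / √12.7 = 0.9969/3.564 = 0.2797.
φ₁ = arccos(0.2797) ≈ 73.8°.

73.8°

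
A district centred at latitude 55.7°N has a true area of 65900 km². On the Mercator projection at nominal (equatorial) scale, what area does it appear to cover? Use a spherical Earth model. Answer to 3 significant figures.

208000 km²

The Mercator projection is conformal; its linear scale factor is the same in every direction and equals sec φ = 1/cos φ.
Areal scale = k² = sec²φ = 1/cos²(55.7°) = 1/0.5635² = 3.149.
Apparent area = 65900 × 3.149 ≈ 208000 km².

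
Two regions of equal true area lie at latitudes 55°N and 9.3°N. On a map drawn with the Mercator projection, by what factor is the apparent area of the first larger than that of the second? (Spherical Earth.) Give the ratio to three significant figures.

Mercator is conformal with k = sec φ, so areal scale = k² = sec²φ.
At 55°: sec²(55°) = 1/0.5736² = 3.040.
At 9.3°: sec²(9.3°) = 1/0.9869² = 1.027.
Ratio = 3.040/1.027 = cos²(9.3°)/cos²(55°) ≈ 2.96.

2.96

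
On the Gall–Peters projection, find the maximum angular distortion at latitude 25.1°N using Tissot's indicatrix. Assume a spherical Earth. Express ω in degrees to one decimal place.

Gall–Peters is a cylindrical equal-area projection with standard parallels at ±45°. Cylindrical equal-area (φ₀ = 45°): h = cos φ / cos 45° along meridians, k = cos 45° / cos φ along parallels; h·k = 1.
At 25.1°: h = 1.281, k = 0.7808; principal scales a = 1.281, b = 0.7808.
sin(ω/2) = (a − b)/(a + b) = 0.4998/2.062 = 0.2425, so ω = 2 arcsin(0.2425) ≈ 28.1°.

28.1°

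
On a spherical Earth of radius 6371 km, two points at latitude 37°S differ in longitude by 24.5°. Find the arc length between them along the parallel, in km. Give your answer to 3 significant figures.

Arc length along a parallel = R cos φ · Δλ (with Δλ in radians).
= 6371 × cos 37° × (24.5° × π/180) = 6371 × 0.7986 × 0.4276 ≈ 2180 km.

2180 km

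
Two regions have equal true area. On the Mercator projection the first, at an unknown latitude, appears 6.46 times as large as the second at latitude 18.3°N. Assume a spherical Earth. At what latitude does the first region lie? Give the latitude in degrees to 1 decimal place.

68.1°

On Mercator, (apparent₁)/(apparent₂) = sec²φ₁ / sec²φ₂ when true areas are equal.
cos²φ₂ / cos²φ₁ = 6.46  ⇒  cos φ₁ = cos 18.3° / √6.46 = 0.9494/2.542 = 0.3735.
φ₁ = arccos(0.3735) ≈ 68.1°.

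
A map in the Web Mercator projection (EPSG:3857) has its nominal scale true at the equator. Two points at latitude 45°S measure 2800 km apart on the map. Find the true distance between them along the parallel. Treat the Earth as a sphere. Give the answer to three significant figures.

1980 km

Mercator is conformal, so the point scale is isotropic: h = k = sec φ = 1/cos φ.
Along the parallel at 45°, map distances are exaggerated by k = sec 45° = 1.414.
True distance = 2800 / 1.414 = 2800 × cos 45° ≈ 1980 km.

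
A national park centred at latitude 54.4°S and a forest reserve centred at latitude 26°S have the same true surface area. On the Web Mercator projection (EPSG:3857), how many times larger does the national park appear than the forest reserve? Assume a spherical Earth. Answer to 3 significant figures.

Mercator areal scale is sec²φ.
At 54.4°: sec²(54.4°) = 1/0.5821² = 2.951.
At 26°: sec²(26°) = 1/0.8988² = 1.238.
Ratio = 2.951/1.238 = cos²(26°)/cos²(54.4°) ≈ 2.38.

2.38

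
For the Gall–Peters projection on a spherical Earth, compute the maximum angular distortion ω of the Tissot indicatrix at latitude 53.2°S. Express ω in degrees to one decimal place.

18.9°

Gall–Peters is a cylindrical equal-area projection with standard parallels at ±45°. Cylindrical equal-area (φ₀ = 45°): h = cos φ / cos 45° along meridians, k = cos 45° / cos φ along parallels; h·k = 1.
At 53.2°: h = 0.8471, k = 1.180; principal scales a = 1.180, b = 0.8471.
sin(ω/2) = (a − b)/(a + b) = 0.3333/2.028 = 0.1644, so ω = 2 arcsin(0.1644) ≈ 18.9°.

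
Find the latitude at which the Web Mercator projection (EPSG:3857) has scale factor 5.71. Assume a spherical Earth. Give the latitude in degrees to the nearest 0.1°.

79.9°

Mercator scale is k = sec φ = 1/cos φ.
1/cos φ = 5.71  ⇒  cos φ = 0.1751  ⇒  φ = arccos(0.1751) ≈ 79.9°.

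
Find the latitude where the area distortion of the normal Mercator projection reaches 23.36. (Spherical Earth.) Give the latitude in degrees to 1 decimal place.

Mercator areal scale is sec²φ.
sec²φ = 23.36  ⇒  cos²φ = 0.04281  ⇒  cos φ = 0.2069.
φ = arccos(0.2069) ≈ 78.1°.

78.1°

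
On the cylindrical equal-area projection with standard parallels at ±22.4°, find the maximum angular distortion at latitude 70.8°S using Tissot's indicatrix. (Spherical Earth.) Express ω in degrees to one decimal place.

101.7°

Cylindrical equal-area (φ₀ = 22.4°): h = cos φ / cos 22.4° along meridians, k = cos 22.4° / cos φ along parallels; h·k = 1.
At 70.8°: h = 0.3557, k = 2.811; principal scales a = 2.811, b = 0.3557.
sin(ω/2) = (a − b)/(a + b) = 2.456/3.167 = 0.7754, so ω = 2 arcsin(0.7754) ≈ 101.7°.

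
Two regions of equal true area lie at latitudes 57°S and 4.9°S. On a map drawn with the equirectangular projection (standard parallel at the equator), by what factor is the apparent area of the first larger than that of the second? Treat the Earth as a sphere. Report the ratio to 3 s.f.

Plate carrée maps x = Rλ, y = Rφ. The meridian scale is h = 1 and the parallel scale is k = 1/cos φ = sec φ.
Areal scale at 57°: h·k = 1.000 × 1.836 = 1.836.
Areal scale at 4.9°: h·k = 1.000 × 1.004 = 1.004.
Ratio = 1.836/1.004 ≈ 1.83.

1.83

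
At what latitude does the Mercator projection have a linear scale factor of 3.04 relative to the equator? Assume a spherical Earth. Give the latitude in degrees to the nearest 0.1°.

Mercator scale is k = sec φ = 1/cos φ.
1/cos φ = 3.04  ⇒  cos φ = 0.3289  ⇒  φ = arccos(0.3289) ≈ 70.8°.

70.8°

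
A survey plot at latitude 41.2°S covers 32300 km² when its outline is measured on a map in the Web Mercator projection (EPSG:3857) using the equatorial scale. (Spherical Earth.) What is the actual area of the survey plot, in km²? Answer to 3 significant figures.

The Mercator projection is conformal; its linear scale factor is the same in every direction and equals sec φ = 1/cos φ.
Areal scale = k² = sec²φ = 1/cos²(41.2°) = 1/0.7524² = 1.766.
True area = apparent / (areal scale) = 32300 / 1.766 ≈ 18300 km².

18300 km²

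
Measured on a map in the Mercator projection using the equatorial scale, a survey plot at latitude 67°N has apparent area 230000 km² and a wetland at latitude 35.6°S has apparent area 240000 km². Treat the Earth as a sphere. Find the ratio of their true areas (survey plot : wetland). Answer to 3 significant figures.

Since Mercator area scale is 1/cos²φ, the true area equals the apparent area multiplied by cos²φ.
True area of survey plot: 230000 × cos²(67°) = 230000 × 0.1527 = 35110 km².
True area of wetland: 240000 × cos²(35.6°) = 240000 × 0.6611 = 158700 km².
Ratio = 35110 / 158700 ≈ 0.221.

0.221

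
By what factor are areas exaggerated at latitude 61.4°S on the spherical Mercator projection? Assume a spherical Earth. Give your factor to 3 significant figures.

For Mercator, h = k = sec φ (a conformal cylindrical projection has a single point scale, 1/cos φ).
Areal scale = k² = sec²φ = 1/cos²(61.4°) = 1/0.4787² = 4.364.

4.36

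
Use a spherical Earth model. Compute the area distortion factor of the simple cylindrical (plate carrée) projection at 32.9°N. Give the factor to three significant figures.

For the equirectangular projection with φ₀ = 0 (plate carrée), h = 1 along meridians and k = sec φ along parallels.
Areal scale = h·k = 1 × sec φ; at 32.9°, h = 1.000, k = 1.191, so h·k = 1.191.

1.19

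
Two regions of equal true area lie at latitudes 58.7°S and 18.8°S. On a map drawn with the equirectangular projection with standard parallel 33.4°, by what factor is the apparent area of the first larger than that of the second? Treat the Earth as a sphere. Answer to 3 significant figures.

The equidistant cylindrical projection with φ₀ = 33.4° has h = 1 (meridians true) and k = cos φ₀ / cos φ along parallels.
Areal scale at 58.7°: h·k = 1.000 × 1.607 = 1.607.
Areal scale at 18.8°: h·k = 1.000 × 0.8819 = 0.8819.
Ratio = 1.607/0.8819 ≈ 1.82.

1.82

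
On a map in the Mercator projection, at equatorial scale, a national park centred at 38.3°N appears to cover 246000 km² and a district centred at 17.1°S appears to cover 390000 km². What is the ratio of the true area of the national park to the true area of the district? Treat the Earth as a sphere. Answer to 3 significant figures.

On Mercator the areal scale is sec²φ, so true area = apparent × cos²φ.
True area of national park: 246000 × cos²(38.3°) = 246000 × 0.6159 = 151500 km².
True area of district: 390000 × cos²(17.1°) = 390000 × 0.9135 = 356300 km².
Ratio = 151500 / 356300 ≈ 0.425.

0.425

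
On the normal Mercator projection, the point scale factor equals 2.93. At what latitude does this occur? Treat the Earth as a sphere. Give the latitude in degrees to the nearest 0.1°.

70.0°

Mercator scale is k = sec φ = 1/cos φ.
1/cos φ = 2.93  ⇒  cos φ = 0.3413  ⇒  φ = arccos(0.3413) ≈ 70.0°.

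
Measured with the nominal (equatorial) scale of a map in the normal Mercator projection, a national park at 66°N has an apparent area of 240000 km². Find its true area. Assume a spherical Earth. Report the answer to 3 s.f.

The Mercator projection is conformal; its linear scale factor is the same in every direction and equals sec φ = 1/cos φ.
Areal scale = k² = sec²φ = 1/cos²(66°) = 1/0.4067² = 6.045.
True area = apparent / (areal scale) = 240000 / 6.045 ≈ 39700 km².

39700 km²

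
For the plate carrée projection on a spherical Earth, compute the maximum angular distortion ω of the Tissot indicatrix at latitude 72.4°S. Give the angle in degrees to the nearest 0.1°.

64.8°

Plate carrée maps x = Rλ, y = Rφ. The meridian scale is h = 1 and the parallel scale is k = 1/cos φ = sec φ.
At 72.4°: h = 1.000, k = 3.307; principal scales a = 3.307, b = 1.000.
sin(ω/2) = (a − b)/(a + b) = 2.307/4.307 = 0.5357, so ω = 2 arcsin(0.5357) ≈ 64.8°.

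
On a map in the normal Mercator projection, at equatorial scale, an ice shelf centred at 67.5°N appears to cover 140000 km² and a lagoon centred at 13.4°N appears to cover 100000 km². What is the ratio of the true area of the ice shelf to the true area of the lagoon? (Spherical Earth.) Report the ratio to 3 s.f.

On Mercator the areal scale is sec²φ, so true area = apparent × cos²φ.
True area of ice shelf: 140000 × cos²(67.5°) = 140000 × 0.1464 = 20500 km².
True area of lagoon: 100000 × cos²(13.4°) = 100000 × 0.9463 = 94630 km².
Ratio = 20500 / 94630 ≈ 0.217.

0.217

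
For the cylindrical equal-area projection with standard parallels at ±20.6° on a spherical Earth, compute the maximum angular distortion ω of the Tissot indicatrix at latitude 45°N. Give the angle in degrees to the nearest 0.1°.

31.7°

Cylindrical equal-area (φ₀ = 20.6°): h = cos φ / cos 20.6° along meridians, k = cos 20.6° / cos φ along parallels; h·k = 1.
At 45°: h = 0.7554, k = 1.324; principal scales a = 1.324, b = 0.7554.
sin(ω/2) = (a − b)/(a + b) = 0.5684/2.079 = 0.2734, so ω = 2 arcsin(0.2734) ≈ 31.7°.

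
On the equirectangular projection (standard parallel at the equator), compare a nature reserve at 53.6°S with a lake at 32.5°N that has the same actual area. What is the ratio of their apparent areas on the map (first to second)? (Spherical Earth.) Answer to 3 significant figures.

1.42

In the plate carrée (x = Rλ, y = Rφ), meridians are true-scale (h = 1) and parallels are stretched by k = sec φ.
Areal scale at 53.6°: h·k = 1.000 × 1.685 = 1.685.
Areal scale at 32.5°: h·k = 1.000 × 1.186 = 1.186.
Ratio = 1.685/1.186 ≈ 1.42.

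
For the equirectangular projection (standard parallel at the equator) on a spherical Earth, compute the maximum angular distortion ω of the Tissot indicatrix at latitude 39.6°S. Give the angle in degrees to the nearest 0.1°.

Plate carrée maps x = Rλ, y = Rφ. The meridian scale is h = 1 and the parallel scale is k = 1/cos φ = sec φ.
At 39.6°: h = 1.000, k = 1.298; principal scales a = 1.298, b = 1.000.
sin(ω/2) = (a − b)/(a + b) = 0.2978/2.298 = 0.1296, so ω = 2 arcsin(0.1296) ≈ 14.9°.

14.9°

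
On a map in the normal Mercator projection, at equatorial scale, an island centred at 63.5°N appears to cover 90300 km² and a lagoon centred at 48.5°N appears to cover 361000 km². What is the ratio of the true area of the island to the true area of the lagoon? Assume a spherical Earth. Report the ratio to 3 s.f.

0.113

Mercator's areal exaggeration is sec²φ; hence true area = (apparent area) · cos²φ.
True area of island: 90300 × cos²(63.5°) = 90300 × 0.1991 = 17980 km².
True area of lagoon: 361000 × cos²(48.5°) = 361000 × 0.4391 = 158500 km².
Ratio = 17980 / 158500 ≈ 0.113.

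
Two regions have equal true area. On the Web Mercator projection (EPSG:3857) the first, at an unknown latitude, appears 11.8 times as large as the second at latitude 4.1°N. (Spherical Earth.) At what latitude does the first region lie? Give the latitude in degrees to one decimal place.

For equal true areas on Mercator, apparent areas scale as sec²φ, so the ratio is cos²φ₂ / cos²φ₁.
cos²φ₂ / cos²φ₁ = 11.8  ⇒  cos φ₁ = cos 4.1° / √11.8 = 0.9974/3.435 = 0.2904.
φ₁ = arccos(0.2904) ≈ 73.1°.

73.1°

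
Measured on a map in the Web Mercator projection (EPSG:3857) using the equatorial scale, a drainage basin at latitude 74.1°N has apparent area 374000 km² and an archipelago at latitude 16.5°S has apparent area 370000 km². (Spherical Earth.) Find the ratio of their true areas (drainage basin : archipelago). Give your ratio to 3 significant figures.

On Mercator the areal scale is sec²φ, so true area = apparent × cos²φ.
True area of drainage basin: 374000 × cos²(74.1°) = 374000 × 0.07505 = 28070 km².
True area of archipelago: 370000 × cos²(16.5°) = 370000 × 0.9193 = 340200 km².
Ratio = 28070 / 340200 ≈ 0.0825.

0.0825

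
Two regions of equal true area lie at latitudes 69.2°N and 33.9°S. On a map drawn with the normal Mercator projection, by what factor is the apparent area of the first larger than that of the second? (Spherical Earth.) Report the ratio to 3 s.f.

5.46

Mercator areal scale is sec²φ.
At 69.2°: sec²(69.2°) = 1/0.3551² = 7.930.
At 33.9°: sec²(33.9°) = 1/0.8300² = 1.452.
Ratio = 7.930/1.452 = cos²(33.9°)/cos²(69.2°) ≈ 5.46.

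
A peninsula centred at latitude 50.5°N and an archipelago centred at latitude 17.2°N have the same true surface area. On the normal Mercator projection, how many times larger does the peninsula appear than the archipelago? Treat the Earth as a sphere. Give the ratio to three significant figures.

On Mercator, area is exaggerated by sec²φ = 1/cos²φ.
At 50.5°: sec²(50.5°) = 1/0.6361² = 2.472.
At 17.2°: sec²(17.2°) = 1/0.9553² = 1.096.
Ratio = 2.472/1.096 = cos²(17.2°)/cos²(50.5°) ≈ 2.26.

2.26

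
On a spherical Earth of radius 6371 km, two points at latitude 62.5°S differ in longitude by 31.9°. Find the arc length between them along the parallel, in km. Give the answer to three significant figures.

Arc length along a parallel = R cos φ · Δλ (with Δλ in radians).
= 6371 × cos 62.5° × (31.9° × π/180) = 6371 × 0.4617 × 0.5568 ≈ 1640 km.

1640 km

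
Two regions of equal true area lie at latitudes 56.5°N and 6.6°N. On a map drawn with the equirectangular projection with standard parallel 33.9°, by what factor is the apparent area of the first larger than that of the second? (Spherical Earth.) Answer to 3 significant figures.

1.80

With standard parallel φ₀ = 33.9°, the equirectangular projection gives x = Rλ cos φ₀, y = Rφ, so h = 1 and k = cos 33.9° / cos φ.
Areal scale at 56.5°: h·k = 1.000 × 1.504 = 1.504.
Areal scale at 6.6°: h·k = 1.000 × 0.8355 = 0.8355.
Ratio = 1.504/0.8355 ≈ 1.80.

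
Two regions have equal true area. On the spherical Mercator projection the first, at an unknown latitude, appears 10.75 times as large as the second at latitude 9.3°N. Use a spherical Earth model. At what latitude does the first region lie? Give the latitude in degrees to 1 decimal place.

72.5°

On Mercator, (apparent₁)/(apparent₂) = sec²φ₁ / sec²φ₂ when true areas are equal.
cos²φ₂ / cos²φ₁ = 10.75  ⇒  cos φ₁ = cos 9.3° / √10.75 = 0.9869/3.279 = 0.3010.
φ₁ = arccos(0.3010) ≈ 72.5°.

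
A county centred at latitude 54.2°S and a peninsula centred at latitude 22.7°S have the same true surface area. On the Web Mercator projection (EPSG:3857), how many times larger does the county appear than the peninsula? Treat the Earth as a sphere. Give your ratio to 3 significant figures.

2.49

Mercator areal scale is sec²φ.
At 54.2°: sec²(54.2°) = 1/0.5850² = 2.922.
At 22.7°: sec²(22.7°) = 1/0.9225² = 1.175.
Ratio = 2.922/1.175 = cos²(22.7°)/cos²(54.2°) ≈ 2.49.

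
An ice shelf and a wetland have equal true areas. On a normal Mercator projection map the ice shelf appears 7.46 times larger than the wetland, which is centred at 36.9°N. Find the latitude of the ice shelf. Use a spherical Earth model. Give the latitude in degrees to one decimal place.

73.0°

Mercator areal scale is sec²φ, so apparent-area ratio = sec²φ₁ / sec²φ₂ = cos²φ₂ / cos²φ₁.
cos²φ₂ / cos²φ₁ = 7.46  ⇒  cos φ₁ = cos 36.9° / √7.46 = 0.7997/2.731 = 0.2928.
φ₁ = arccos(0.2928) ≈ 73.0°.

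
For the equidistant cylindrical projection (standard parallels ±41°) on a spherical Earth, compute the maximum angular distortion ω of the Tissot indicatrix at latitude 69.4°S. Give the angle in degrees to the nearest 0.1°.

With standard parallel φ₀ = 41°, the equirectangular projection gives x = Rλ cos φ₀, y = Rφ, so h = 1 and k = cos 41° / cos φ.
At 69.4°: h = 1.000, k = 2.145; principal scales a = 2.145, b = 1.000.
sin(ω/2) = (a − b)/(a + b) = 1.145/3.145 = 0.3641, so ω = 2 arcsin(0.3641) ≈ 42.7°.

42.7°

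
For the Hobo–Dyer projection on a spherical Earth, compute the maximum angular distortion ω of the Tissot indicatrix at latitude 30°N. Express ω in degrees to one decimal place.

Hobo–Dyer is a cylindrical equal-area projection with standard parallels at ±37.5°. A cylindrical equal-area projection with standard parallel φ₀ has meridian scale h = cos φ / cos φ₀ and parallel scale k = cos φ₀ / cos φ (so areas are preserved, h·k = 1).
At 30°: h = 1.092, k = 0.9161; principal scales a = 1.092, b = 0.9161.
sin(ω/2) = (a − b)/(a + b) = 0.1755/2.008 = 0.08742, so ω = 2 arcsin(0.08742) ≈ 10.0°.

10.0°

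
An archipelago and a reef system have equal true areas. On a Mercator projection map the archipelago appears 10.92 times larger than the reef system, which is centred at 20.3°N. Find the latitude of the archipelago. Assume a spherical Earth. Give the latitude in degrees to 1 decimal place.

On Mercator, (apparent₁)/(apparent₂) = sec²φ₁ / sec²φ₂ when true areas are equal.
cos²φ₂ / cos²φ₁ = 10.92  ⇒  cos φ₁ = cos 20.3° / √10.92 = 0.9379/3.305 = 0.2838.
φ₁ = arccos(0.2838) ≈ 73.5°.

73.5°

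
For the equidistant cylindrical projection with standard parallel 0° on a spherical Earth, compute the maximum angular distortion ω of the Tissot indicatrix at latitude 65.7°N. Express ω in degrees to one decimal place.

For the equirectangular projection with φ₀ = 0 (plate carrée), h = 1 along meridians and k = sec φ along parallels.
At 65.7°: h = 1.000, k = 2.430; principal scales a = 2.430, b = 1.000.
sin(ω/2) = (a − b)/(a + b) = 1.430/3.430 = 0.4169, so ω = 2 arcsin(0.4169) ≈ 49.3°.

49.3°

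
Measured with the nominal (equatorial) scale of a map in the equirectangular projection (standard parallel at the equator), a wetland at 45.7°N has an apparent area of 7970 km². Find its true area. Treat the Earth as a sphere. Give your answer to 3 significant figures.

5570 km²

For the equirectangular projection with φ₀ = 0 (plate carrée), h = 1 along meridians and k = sec φ along parallels.
Areal scale = h·k = 1 × sec φ; at 45.7°, h = 1.000, k = 1.432, so h·k = 1.432.
True area = apparent / (areal scale) = 7970 / 1.432 ≈ 5570 km².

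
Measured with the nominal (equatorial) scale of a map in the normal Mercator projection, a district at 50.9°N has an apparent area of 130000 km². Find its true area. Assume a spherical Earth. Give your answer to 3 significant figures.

Mercator is conformal, so the point scale is isotropic: h = k = sec φ = 1/cos φ.
Areal scale = k² = sec²φ = 1/cos²(50.9°) = 1/0.6307² = 2.514.
True area = apparent / (areal scale) = 130000 / 2.514 ≈ 51700 km².

51700 km²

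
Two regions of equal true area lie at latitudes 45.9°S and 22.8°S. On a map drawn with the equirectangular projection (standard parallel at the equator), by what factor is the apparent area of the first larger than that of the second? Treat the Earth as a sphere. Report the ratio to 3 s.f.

For the equirectangular projection with φ₀ = 0 (plate carrée), h = 1 along meridians and k = sec φ along parallels.
Areal scale at 45.9°: h·k = 1.000 × 1.437 = 1.437.
Areal scale at 22.8°: h·k = 1.000 × 1.085 = 1.085.
Ratio = 1.437/1.085 ≈ 1.32.

1.32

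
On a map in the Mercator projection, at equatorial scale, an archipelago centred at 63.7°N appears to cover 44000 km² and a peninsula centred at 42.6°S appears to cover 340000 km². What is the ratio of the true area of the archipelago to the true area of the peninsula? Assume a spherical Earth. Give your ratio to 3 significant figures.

0.0469

Since Mercator area scale is 1/cos²φ, the true area equals the apparent area multiplied by cos²φ.
True area of archipelago: 44000 × cos²(63.7°) = 44000 × 0.1963 = 8638 km².
True area of peninsula: 340000 × cos²(42.6°) = 340000 × 0.5418 = 184200 km².
Ratio = 8638 / 184200 ≈ 0.0469.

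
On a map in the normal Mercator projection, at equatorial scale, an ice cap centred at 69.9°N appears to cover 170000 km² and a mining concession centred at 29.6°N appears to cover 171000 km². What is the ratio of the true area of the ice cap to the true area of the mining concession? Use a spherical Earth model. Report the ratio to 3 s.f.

On Mercator the areal scale is sec²φ, so true area = apparent × cos²φ.
True area of ice cap: 170000 × cos²(69.9°) = 170000 × 0.1181 = 20080 km².
True area of mining concession: 171000 × cos²(29.6°) = 171000 × 0.7560 = 129300 km².
Ratio = 20080 / 129300 ≈ 0.155.

0.155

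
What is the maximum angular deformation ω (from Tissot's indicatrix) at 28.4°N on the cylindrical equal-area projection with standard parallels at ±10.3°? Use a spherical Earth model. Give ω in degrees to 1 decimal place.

Cylindrical equal-area (φ₀ = 10.3°): h = cos φ / cos 10.3° along meridians, k = cos 10.3° / cos φ along parallels; h·k = 1.
At 28.4°: h = 0.8941, k = 1.118; principal scales a = 1.118, b = 0.8941.
sin(ω/2) = (a − b)/(a + b) = 0.2244/2.013 = 0.1115, so ω = 2 arcsin(0.1115) ≈ 12.8°.

12.8°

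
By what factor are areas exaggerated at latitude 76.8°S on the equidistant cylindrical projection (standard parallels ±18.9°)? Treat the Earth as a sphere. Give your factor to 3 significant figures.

4.14

With standard parallel φ₀ = 18.9°, the equirectangular projection gives x = Rλ cos φ₀, y = Rφ, so h = 1 and k = cos 18.9° / cos φ.
Areal scale = h·k = 1 × cos φ₀ / cos φ; at 76.8°, h = 1.000, k = 4.143, so h·k = 4.143.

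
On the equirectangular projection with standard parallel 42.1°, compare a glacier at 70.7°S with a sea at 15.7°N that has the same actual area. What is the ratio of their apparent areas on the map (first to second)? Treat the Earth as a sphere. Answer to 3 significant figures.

In the equirectangular projection with standard parallel φ₀ = 42.1° (x = Rλ cos φ₀, y = Rφ), meridians are true-scale (h = 1) and the parallel scale is k = cos φ₀ / cos φ.
Areal scale at 70.7°: h·k = 1.000 × 2.245 = 2.245.
Areal scale at 15.7°: h·k = 1.000 × 0.7707 = 0.7707.
Ratio = 2.245/0.7707 ≈ 2.91.

2.91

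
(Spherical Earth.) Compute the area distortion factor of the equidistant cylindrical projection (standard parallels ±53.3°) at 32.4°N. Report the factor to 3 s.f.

0.708

The equidistant cylindrical projection with φ₀ = 53.3° has h = 1 (meridians true) and k = cos φ₀ / cos φ along parallels.
Areal scale = h·k = 1 × cos φ₀ / cos φ; at 32.4°, h = 1.000, k = 0.7078, so h·k = 0.7078.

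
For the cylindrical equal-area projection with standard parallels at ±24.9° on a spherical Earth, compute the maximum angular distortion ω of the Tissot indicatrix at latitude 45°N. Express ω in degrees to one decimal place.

28.2°

A cylindrical equal-area projection with standard parallel φ₀ has meridian scale h = cos φ / cos φ₀ and parallel scale k = cos φ₀ / cos φ (so areas are preserved, h·k = 1).
At 45°: h = 0.7796, k = 1.283; principal scales a = 1.283, b = 0.7796.
sin(ω/2) = (a − b)/(a + b) = 0.5032/2.062 = 0.2440, so ω = 2 arcsin(0.2440) ≈ 28.2°.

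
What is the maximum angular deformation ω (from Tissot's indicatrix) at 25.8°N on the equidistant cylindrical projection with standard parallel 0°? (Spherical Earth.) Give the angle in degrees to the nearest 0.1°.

In the plate carrée (x = Rλ, y = Rφ), meridians are true-scale (h = 1) and parallels are stretched by k = sec φ.
At 25.8°: h = 1.000, k = 1.111; principal scales a = 1.111, b = 1.000.
sin(ω/2) = (a − b)/(a + b) = 0.1107/2.111 = 0.05246, so ω = 2 arcsin(0.05246) ≈ 6.0°.

6.0°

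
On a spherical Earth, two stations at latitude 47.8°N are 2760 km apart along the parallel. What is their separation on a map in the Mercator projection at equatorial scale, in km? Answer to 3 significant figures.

4110 km

Mercator is conformal, so the point scale is isotropic: h = k = sec φ = 1/cos φ.
Along the parallel, k = sec 47.8° = 1/0.6717 = 1.489.
Map distance = 2760 × 1.489 ≈ 4110 km.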